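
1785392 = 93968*19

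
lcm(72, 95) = 6840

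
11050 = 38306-27256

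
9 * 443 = 3987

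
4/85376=1/21344 ≈ 0.0000469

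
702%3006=702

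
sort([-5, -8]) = [-8, -5]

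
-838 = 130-968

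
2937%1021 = 895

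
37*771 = 28527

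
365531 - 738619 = -373088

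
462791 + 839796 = 1302587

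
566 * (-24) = -13584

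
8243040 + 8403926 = 16646966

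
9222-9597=-375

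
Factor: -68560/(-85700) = 2^2*5^(-1) = 4/5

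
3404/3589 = 92/97 ≈ 0.948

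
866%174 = 170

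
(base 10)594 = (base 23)12j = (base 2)1001010010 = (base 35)gy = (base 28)l6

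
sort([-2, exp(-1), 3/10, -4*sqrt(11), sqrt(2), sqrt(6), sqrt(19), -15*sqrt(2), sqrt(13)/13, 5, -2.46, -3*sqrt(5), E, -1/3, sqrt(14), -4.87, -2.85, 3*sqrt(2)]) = [-15*sqrt(2), -4*sqrt(11), -3*sqrt(5), -4.87, -2.85, -2.46, -2, -1/3, sqrt(13)/13, 3/10, exp(-1), sqrt(2), sqrt(6), E, sqrt(14), 3*sqrt(2), sqrt(19), 5]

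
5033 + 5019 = 10052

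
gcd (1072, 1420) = 4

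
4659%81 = 42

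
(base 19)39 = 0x42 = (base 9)73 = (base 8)102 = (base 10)66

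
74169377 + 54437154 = 128606531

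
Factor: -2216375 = -1*5^3*7^1*17^1*149^1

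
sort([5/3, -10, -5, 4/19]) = [-10, -5, 4/19, 5/3]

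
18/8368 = 9/4184 ≈ 0.00215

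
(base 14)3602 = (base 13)438b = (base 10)9410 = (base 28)c02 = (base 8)22302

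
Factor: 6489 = 3^2*7^1*103^1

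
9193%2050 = 993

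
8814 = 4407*2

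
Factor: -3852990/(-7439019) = 2^1*3^1*5^1*7^(-1)*31^1*47^(-1)*1381^1*7537^(-1) = 1284330/2479673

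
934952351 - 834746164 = 100206187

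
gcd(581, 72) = 1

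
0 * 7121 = 0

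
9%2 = 1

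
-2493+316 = -2177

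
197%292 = 197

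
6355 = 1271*5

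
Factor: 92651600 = 2^4*5^2*19^1*73^1*167^1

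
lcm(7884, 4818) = 86724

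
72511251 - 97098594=-24587343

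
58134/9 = 6459 + 1/3 ≈ 6459.33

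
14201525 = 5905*2405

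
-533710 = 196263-729973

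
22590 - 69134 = -46544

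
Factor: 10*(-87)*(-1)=2^1*3^1*5^1*29^1=870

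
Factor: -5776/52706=-1*2^3*73^(-1)=-8/73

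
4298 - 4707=-409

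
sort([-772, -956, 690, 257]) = [-956, -772, 257, 690]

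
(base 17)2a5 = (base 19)21c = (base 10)753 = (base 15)353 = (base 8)1361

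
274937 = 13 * 21149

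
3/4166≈0.000720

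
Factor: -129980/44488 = -1*2^(-1)*5^1*83^(-1)*97^1 = -485/166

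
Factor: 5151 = 3^1*17^1*101^1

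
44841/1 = 44841 = 44841.00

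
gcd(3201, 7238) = 11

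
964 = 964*1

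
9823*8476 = 83259748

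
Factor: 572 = 2^2 * 11^1 * 13^1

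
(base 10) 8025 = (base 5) 224100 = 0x1f59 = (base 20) 1015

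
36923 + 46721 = 83644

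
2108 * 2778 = 5856024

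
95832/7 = 13690 + 2/7 ≈ 13690.29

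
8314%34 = 18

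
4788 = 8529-3741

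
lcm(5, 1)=5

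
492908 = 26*18958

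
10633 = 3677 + 6956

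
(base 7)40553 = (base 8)23237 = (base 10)9887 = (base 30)ath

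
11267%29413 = 11267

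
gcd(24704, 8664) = 8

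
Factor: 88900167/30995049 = 29^1*463^1*2207^1*10331683^ (-1) = 29633389/10331683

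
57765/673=85+560/673 ≈ 85.83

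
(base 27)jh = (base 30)hk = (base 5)4110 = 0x212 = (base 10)530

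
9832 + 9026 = 18858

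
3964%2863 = 1101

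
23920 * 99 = 2368080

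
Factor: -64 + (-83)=-1 * 3^1 * 7^2=-147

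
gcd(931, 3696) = 7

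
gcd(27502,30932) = 2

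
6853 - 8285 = -1432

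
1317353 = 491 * 2683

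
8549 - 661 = 7888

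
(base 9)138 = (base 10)116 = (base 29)40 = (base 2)1110100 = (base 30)3q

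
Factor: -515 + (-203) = -1*2^1*359^1 = -718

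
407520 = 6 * 67920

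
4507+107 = 4614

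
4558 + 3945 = 8503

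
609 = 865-256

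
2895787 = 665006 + 2230781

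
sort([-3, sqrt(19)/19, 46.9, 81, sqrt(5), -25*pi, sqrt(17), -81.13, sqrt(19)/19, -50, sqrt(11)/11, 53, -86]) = [-86, -81.13, -25*pi, -50, -3, sqrt(19)/19, sqrt(19)/19, sqrt(11)/11, sqrt(5), sqrt(17), 46.9, 53, 81]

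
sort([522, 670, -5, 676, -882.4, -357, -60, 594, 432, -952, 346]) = [-952, -882.4, -357, -60, -5, 346, 432, 522, 594, 670, 676]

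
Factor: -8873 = -1 * 19^1 * 467^1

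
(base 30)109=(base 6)4113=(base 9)1220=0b1110001101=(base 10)909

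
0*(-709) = 0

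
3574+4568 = 8142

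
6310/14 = 450+5/7 ≈ 450.71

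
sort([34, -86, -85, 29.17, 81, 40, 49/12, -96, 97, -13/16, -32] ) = [-96, -86, -85, -32, -13/16, 49/12, 29.17, 34, 40, 81, 97] 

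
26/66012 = 13/33006 ≈ 0.000394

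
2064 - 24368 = -22304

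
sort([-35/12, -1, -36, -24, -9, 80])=[-36, -24, -9, -35/12, -1, 80]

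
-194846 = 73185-268031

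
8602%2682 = 556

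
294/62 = 147/31 ≈ 4.74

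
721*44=31724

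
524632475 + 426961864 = 951594339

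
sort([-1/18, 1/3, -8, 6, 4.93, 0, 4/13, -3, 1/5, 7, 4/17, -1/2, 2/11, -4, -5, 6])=[-8, -5, -4, -3, -1/2, -1/18, 0, 2/11, 1/5, 4/17, 4/13, 1/3, 4.93, 6, 6, 7]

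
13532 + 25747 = 39279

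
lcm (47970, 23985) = 47970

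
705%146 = 121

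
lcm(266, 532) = 532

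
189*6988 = 1320732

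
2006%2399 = 2006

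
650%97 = 68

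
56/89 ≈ 0.629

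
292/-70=-146/35≈-4.17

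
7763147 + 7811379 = 15574526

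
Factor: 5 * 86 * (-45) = -1 * 2^1 * 3^2 * 5^2 * 43^1 = -19350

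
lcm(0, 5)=0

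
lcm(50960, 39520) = 1936480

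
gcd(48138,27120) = 678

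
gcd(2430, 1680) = 30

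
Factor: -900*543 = -1*2^2*3^3*5^2*181^1 = -488700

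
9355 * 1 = 9355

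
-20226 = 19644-39870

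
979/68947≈0.0142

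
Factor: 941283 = 3^2*7^1*67^1*223^1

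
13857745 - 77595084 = -63737339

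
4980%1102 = 572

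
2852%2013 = 839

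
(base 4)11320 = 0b101111000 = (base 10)376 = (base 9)457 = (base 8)570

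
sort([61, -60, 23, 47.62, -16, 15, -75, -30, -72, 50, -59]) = [-75, -72, -60, -59, -30, -16, 15, 23, 47.62, 50, 61]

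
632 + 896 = 1528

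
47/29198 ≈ 0.00161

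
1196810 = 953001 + 243809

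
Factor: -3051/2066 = -1*2^(-1)*3^3*113^1*1033^(-1) 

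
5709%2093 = 1523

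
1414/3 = 471 + 1/3 ≈ 471.33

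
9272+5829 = 15101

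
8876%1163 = 735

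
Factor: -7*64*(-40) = 2^9*5^1*7^1 = 17920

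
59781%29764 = 253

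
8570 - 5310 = 3260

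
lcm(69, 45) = 1035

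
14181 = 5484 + 8697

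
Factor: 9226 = 2^1*7^1*659^1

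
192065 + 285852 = 477917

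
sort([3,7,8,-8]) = [-8,3,7,8]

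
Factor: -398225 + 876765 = 2^2 * 5^1 * 71^1 * 337^1 = 478540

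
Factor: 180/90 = 2^1 = 2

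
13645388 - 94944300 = -81298912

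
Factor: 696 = 2^3*3^1*29^1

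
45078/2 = 22539 = 22539.00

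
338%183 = 155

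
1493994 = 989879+504115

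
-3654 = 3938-7592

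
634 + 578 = 1212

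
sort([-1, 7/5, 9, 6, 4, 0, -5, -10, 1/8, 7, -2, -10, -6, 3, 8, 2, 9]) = [-10, -10, -6, -5, -2, -1, 0, 1/8, 7/5, 2, 3, 4, 6, 7, 8, 9, 9]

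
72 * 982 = 70704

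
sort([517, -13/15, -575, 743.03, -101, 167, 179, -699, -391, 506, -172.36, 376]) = [-699, -575, -391, -172.36, -101, -13/15, 167, 179, 376, 506, 517, 743.03]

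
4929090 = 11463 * 430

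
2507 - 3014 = -507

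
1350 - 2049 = -699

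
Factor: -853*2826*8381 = -1*2^1*3^2*17^2*29^1*157^1*853^1 = -20203054218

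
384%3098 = 384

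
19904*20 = 398080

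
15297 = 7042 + 8255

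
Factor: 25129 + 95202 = 120331^1 = 120331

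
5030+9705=14735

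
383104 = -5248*(-73)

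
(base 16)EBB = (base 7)13665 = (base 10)3771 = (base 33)3F9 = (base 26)5F1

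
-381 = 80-461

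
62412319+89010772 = 151423091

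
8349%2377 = 1218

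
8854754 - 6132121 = 2722633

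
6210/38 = 3105/19 ≈ 163.42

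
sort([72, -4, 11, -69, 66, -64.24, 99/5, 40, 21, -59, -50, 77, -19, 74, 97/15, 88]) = [-69, -64.24, -59, -50, -19, -4, 97/15, 11, 99/5, 21, 40, 66, 72, 74, 77, 88]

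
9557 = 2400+7157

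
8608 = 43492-34884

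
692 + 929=1621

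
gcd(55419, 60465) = 87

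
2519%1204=111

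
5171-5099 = 72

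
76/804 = 19/201 ≈ 0.0945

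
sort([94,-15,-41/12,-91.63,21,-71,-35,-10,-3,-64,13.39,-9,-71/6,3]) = [-91.63,-71,-64,-35,-15,-71/6,-10,-9,-41/12,-3,3,13.39,21,94]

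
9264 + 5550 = 14814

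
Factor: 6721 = 11^1*13^1*47^1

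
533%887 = 533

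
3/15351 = 1/5117 ≈ 0.000195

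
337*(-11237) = -3786869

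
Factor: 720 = 2^4 * 3^2 * 5^1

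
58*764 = 44312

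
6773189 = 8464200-1691011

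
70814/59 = 1200 + 14/59 ≈ 1200.24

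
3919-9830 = -5911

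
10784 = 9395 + 1389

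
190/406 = 95/203 ≈ 0.468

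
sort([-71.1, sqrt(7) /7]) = [-71.1, sqrt(7) /7]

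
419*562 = 235478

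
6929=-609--7538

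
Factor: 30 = 2^1 * 3^1 * 5^1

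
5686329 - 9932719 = -4246390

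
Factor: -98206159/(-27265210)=2^(-1) * 5^(-1) * 7^(-1) * 23^1 * 263^(-1) * 1481^(-1) * 4269833^1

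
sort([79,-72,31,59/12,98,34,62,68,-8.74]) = [-72,-8.74,59/12,31,34,62,68,79,98]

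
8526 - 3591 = 4935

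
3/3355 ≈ 0.000894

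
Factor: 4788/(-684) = -1 * 7^1 = -7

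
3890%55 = 40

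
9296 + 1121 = 10417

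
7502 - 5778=1724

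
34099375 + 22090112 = 56189487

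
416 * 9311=3873376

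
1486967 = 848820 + 638147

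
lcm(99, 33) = 99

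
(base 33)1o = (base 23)2b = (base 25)27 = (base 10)57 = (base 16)39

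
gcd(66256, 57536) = 16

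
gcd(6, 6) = 6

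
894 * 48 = 42912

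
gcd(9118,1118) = 2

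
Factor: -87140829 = -1 * 3^1 * 1601^1 * 18143^1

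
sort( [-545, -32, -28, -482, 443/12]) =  [-545, -482, -32, -28, 443/12]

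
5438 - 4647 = 791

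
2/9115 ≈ 0.000219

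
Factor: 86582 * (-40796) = -1 * 2^3 * 7^1 * 31^1 * 47^1 * 43291^1 = -3532199272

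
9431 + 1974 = 11405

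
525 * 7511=3943275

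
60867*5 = 304335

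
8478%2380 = 1338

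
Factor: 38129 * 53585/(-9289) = -1 * 5^1 * 7^1 * 13^1 * 419^1 * 1327^(-1) * 1531^1 = -291877495/1327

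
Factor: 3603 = 3^1 * 1201^1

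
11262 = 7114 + 4148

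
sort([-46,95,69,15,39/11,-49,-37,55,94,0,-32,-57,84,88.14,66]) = [-57,-49,-46,-37,-32,0,39/11,15,55,66,69,84,88.14,94,95]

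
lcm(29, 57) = 1653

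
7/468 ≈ 0.0150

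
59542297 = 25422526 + 34119771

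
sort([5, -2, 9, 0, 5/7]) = [-2, 0, 5/7, 5, 9]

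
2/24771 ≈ 0.0000807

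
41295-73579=-32284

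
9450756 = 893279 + 8557477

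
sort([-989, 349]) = [-989, 349]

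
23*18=414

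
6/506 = 3/253 ≈ 0.0119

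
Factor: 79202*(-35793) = -1*2^1*3^2*41^1*97^1*199^2 = -2834877186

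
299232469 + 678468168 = 977700637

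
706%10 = 6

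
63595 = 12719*5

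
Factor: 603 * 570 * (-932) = -1 * 2^3 * 3^3 * 5^1 * 19^1 * 67^1 * 233^1 = -320337720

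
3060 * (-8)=-24480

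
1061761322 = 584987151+476774171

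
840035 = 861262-21227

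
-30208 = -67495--37287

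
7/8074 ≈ 0.000867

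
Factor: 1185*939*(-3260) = -1*2^2*3^2*5^2*79^1*163^1*313^1 = -3627450900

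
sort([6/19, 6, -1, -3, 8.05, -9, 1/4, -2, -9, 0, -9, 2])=[-9, -9, -9, -3, -2, -1, 0, 1/4, 6/19, 2, 6, 8.05]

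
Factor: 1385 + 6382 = 3^2*863^1 = 7767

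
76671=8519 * 9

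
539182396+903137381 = 1442319777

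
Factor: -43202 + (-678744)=-1 * 2^1 * 360973^1=-721946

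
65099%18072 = 10883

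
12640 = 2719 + 9921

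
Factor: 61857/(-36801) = -1*47^(-1)*79^1 = -79/47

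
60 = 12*5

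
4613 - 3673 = 940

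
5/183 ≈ 0.0273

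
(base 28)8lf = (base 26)a4b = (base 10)6875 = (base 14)2711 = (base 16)1adb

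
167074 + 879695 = 1046769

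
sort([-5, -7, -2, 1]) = [-7, -5, -2, 1]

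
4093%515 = 488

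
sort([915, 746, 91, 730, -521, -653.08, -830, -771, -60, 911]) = [-830, -771, -653.08, -521, -60, 91, 730, 746, 911, 915]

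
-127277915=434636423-561914338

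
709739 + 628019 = 1337758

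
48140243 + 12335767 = 60476010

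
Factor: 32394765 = 3^1 * 5^1 * 13^3 * 983^1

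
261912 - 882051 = -620139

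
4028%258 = 158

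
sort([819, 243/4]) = [243/4, 819]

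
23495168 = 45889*512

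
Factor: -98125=-1*5^4*157^1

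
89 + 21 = 110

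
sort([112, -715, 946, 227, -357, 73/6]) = [-715, -357, 73/6, 112, 227, 946]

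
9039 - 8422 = 617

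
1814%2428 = 1814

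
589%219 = 151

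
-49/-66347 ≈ 0.000739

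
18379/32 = 574 + 11/32 ≈ 574.34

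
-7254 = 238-7492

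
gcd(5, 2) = 1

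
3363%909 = 636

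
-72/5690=-36/2845 ≈ -0.0127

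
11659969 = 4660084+6999885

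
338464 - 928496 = -590032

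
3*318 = 954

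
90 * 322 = 28980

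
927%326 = 275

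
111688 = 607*184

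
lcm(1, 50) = 50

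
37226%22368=14858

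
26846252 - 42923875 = -16077623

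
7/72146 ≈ 0.0000970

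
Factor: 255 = 3^1 * 5^1 * 17^1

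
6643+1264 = 7907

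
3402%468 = 126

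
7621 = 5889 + 1732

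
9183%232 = 135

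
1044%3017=1044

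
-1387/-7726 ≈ 0.180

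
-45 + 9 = -36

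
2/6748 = 1/3374 ≈ 0.000296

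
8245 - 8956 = -711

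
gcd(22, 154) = 22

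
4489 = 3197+1292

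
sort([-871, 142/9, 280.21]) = [-871, 142/9, 280.21]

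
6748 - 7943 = -1195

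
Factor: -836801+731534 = -1*3^1*35089^1 = -105267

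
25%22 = 3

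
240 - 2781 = -2541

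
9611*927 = 8909397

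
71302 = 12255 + 59047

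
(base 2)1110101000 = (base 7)2505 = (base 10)936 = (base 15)426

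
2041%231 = 193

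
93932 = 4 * 23483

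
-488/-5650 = 244/2825 ≈ 0.0864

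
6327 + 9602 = 15929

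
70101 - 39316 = 30785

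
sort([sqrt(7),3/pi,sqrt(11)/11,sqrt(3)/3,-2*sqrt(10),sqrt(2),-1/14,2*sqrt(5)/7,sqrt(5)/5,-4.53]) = [-2*sqrt(10),-4.53,-1/14,sqrt(11)/11,sqrt(5)/5,sqrt(3)/3,2*sqrt(5)/7,3/pi,sqrt(2),sqrt(7)]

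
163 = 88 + 75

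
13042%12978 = 64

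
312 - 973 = -661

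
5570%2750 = 70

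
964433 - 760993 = 203440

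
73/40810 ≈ 0.00179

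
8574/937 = 9 + 141/937 ≈ 9.15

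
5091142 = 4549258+541884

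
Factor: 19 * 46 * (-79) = -1 * 2^1 * 19^1 * 23^1 * 79^1 = -69046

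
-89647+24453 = -65194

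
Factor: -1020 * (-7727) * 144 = 2^6 * 3^3 * 5^1 * 17^1 * 7727^1 = 1134941760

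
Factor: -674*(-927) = 2^1*3^2*103^1*337^1 = 624798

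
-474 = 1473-1947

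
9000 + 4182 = 13182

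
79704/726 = 13284/121 ≈ 109.79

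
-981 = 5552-6533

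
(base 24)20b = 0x48b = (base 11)968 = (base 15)528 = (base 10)1163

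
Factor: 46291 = 7^1 * 17^1 * 389^1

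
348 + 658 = 1006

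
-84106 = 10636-94742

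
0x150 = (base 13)1cb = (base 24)e0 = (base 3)110110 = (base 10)336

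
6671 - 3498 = 3173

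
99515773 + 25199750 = 124715523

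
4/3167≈0.00126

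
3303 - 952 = 2351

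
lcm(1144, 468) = 10296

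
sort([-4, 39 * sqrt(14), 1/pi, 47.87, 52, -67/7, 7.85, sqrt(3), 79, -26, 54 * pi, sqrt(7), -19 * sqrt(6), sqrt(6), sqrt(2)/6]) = [-19 * sqrt(6), -26, -67/7, -4, sqrt(2)/6, 1/pi, sqrt(3), sqrt(6), sqrt(7), 7.85, 47.87, 52, 79, 39 * sqrt(14), 54 * pi]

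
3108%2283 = 825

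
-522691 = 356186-878877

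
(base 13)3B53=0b10000101000110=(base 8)20506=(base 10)8518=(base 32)8A6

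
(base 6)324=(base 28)4c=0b1111100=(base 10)124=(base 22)5e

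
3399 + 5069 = 8468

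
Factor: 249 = 3^1*83^1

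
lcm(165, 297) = 1485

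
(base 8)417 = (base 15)131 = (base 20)db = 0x10f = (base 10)271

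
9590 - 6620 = 2970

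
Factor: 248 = 2^3 * 31^1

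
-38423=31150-69573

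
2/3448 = 1/1724 ≈ 0.000580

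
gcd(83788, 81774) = 2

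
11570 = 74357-62787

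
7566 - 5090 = 2476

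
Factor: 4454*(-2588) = -1*2^3*17^1*131^1*647^1 = -11526952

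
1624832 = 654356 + 970476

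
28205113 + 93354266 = 121559379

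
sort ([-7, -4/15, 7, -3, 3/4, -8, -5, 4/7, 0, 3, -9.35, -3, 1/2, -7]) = [-9.35, -8, -7, -7, -5, -3, -3, -4/15, 0, 1/2, 4/7, 3/4, 3, 7]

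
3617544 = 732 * 4942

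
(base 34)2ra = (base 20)820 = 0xca8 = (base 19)8ia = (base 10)3240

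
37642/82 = 18821/41 ≈ 459.05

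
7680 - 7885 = -205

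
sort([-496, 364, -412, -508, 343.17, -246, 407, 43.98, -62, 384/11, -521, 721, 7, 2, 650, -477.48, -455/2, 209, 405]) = [-521, -508, -496, -477.48, -412, -246, -455/2, -62, 2, 7, 384/11, 43.98, 209, 343.17, 364, 405, 407, 650, 721]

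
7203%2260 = 423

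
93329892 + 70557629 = 163887521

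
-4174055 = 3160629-7334684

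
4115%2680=1435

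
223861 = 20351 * 11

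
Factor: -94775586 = -1 * 2^1 * 3^1 * 113^1 * 139787^1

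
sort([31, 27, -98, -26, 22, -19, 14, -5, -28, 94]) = [-98, -28, -26, -19, -5, 14, 22, 27, 31, 94]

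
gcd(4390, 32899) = 1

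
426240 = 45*9472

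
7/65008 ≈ 0.000108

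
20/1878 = 10/939 ≈ 0.0106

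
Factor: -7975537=-1 * 1061^1 * 7517^1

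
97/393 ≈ 0.247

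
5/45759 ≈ 0.000109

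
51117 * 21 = 1073457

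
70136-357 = 69779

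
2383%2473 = 2383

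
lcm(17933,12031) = 950449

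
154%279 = 154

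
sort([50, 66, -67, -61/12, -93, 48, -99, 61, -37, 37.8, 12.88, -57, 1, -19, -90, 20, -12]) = [-99, -93, -90, -67, -57, -37, -19, -12, -61/12, 1, 12.88, 20, 37.8, 48, 50, 61, 66]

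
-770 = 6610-7380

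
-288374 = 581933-870307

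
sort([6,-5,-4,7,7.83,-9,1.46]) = [-9,-5,-4,1.46,6,7,7.83]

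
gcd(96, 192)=96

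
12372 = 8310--4062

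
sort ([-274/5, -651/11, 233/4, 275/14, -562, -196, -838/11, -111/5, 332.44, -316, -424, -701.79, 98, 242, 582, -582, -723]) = [-723, -701.79, -582, -562, -424, -316, -196, -838/11, -651/11, -274/5, -111/5, 275/14, 233/4, 98, 242, 332.44, 582]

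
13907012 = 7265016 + 6641996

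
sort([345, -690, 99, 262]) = [-690, 99, 262, 345]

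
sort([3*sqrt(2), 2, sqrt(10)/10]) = [sqrt(10)/10, 2, 3*sqrt(2)]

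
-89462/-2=44731=44731.00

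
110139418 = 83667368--26472050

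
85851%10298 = 3467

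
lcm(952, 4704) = 79968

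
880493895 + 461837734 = 1342331629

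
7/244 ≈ 0.0287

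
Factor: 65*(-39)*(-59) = 3^1*5^1*13^2*59^1 = 149565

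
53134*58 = 3081772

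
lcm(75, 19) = 1425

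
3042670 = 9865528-6822858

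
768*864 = 663552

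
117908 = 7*16844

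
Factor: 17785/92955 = 3^(-1) * 3557^1 * 6197^(-1) = 3557/18591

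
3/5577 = 1/1859 ≈ 0.000538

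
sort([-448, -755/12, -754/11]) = [-448, -754/11, -755/12]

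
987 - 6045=-5058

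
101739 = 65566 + 36173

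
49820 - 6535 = 43285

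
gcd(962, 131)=1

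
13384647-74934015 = -61549368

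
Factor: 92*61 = 2^2*23^1*61^1 = 5612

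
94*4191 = 393954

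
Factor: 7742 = 2^1*7^2*79^1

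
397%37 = 27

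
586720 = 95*6176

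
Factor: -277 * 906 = -1 * 2^1 * 3^1 * 151^1 * 277^1 = -250962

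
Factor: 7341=3^1*2447^1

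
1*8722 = 8722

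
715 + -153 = 562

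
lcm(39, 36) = 468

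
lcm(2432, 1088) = 41344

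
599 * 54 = 32346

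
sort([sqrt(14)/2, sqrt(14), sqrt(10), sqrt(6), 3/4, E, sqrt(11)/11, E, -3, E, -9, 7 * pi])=[-9, -3, sqrt(11)/11, 3/4, sqrt(14)/2, sqrt(6), E, E, E, sqrt(10), sqrt(14), 7 * pi]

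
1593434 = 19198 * 83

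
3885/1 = 3885 = 3885.00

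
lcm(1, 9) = 9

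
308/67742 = 154/33871 ≈ 0.00455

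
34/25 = 1 + 9/25 = 1.36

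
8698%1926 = 994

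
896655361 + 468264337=1364919698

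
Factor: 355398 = 2^1 * 3^1 * 59233^1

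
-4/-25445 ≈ 0.000157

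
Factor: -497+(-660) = -1 * 13^1 * 89^1 = -1157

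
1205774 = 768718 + 437056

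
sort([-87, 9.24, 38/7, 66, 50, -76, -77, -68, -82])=[-87, -82, -77, -76, -68, 38/7, 9.24, 50, 66]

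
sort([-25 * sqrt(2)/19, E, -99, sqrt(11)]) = [-99, -25 * sqrt(2)/19, E, sqrt(11)]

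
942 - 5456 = -4514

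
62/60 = 31/30 ≈ 1.03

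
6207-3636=2571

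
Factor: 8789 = 11^1*17^1*47^1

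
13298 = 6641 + 6657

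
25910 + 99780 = 125690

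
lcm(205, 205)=205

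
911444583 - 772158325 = 139286258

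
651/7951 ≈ 0.0819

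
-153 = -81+-72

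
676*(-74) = -50024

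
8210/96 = 4105/48 ≈ 85.52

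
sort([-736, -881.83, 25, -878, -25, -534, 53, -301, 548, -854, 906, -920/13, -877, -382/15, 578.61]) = [-881.83, -878, -877, -854, -736, -534, -301, -920/13, -382/15, -25, 25, 53, 548, 578.61, 906]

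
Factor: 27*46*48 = 2^5*3^4*23^1 = 59616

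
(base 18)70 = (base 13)99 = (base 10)126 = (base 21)60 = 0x7e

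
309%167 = 142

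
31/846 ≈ 0.0366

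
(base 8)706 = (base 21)10d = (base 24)im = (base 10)454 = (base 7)1216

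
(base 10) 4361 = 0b1000100001001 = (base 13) 1ca6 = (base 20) ai1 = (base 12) 2635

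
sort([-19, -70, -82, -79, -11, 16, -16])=[-82, -79, -70, -19, -16, -11, 16]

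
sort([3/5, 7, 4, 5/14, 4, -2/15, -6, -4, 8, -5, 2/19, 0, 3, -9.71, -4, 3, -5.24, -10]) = [-10, -9.71, -6, -5.24, -5, -4, -4, -2/15, 0, 2/19, 5/14, 3/5, 3, 3, 4, 4, 7, 8]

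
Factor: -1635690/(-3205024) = 2^(-4)*3^1*5^1*7^1*47^(-1)*2131^(-1)*7789^1 = 817845/1602512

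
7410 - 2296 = 5114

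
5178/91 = 56 + 82/91 ≈ 56.90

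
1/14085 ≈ 0.0000710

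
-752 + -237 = -989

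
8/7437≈0.00108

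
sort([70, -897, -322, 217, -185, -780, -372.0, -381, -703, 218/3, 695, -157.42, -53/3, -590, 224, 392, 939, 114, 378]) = [-897, -780, -703, -590, -381, -372.0, -322, -185, -157.42, -53/3, 70, 218/3, 114, 217, 224, 378, 392, 695, 939]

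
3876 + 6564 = 10440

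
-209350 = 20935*(-10)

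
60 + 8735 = 8795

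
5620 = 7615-1995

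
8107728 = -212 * (-38244)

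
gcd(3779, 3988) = 1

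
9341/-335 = -27-296/335 ≈ -27.88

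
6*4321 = 25926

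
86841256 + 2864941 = 89706197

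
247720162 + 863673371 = 1111393533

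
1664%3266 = 1664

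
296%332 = 296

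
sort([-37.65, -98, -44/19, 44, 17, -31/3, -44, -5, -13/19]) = [-98, -44, -37.65, -31/3, -5, -44/19, -13/19, 17, 44]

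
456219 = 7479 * 61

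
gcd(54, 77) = 1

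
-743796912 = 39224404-783021316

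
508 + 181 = 689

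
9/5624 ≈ 0.00160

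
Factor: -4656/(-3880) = 2^1*3^1*5^(-1) = 6/5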